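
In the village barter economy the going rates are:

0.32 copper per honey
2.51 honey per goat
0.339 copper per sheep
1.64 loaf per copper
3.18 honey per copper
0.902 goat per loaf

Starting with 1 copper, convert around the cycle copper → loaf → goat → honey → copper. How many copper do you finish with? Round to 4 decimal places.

1 copper × 1.64 = 1.64 loaf
1.64 loaf × 0.902 = 1.47928 goat
1.47928 goat × 2.51 = 3.7129928 honey
3.7129928 honey × 0.32 = 1.188157696 copper

1.1882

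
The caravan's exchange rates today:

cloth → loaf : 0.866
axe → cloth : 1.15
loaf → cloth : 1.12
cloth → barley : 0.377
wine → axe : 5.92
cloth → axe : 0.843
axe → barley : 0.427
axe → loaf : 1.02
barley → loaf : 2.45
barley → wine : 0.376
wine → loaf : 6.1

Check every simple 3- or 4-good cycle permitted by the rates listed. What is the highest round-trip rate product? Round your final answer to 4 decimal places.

barley→loaf→cloth→barley: 2.45 × 1.12 × 0.377 = 1.03449
barley→loaf→cloth→axe→barley: 2.45 × 1.12 × 0.843 × 0.427 = 0.98773
barley→wine→loaf→cloth→barley: 0.376 × 6.1 × 1.12 × 0.377 = 0.96845
barley→wine→axe→cloth→barley: 0.376 × 5.92 × 1.15 × 0.377 = 0.96505
loaf→cloth→axe→loaf: 1.12 × 0.843 × 1.02 = 0.96304
barley→wine→axe→barley: 0.376 × 5.92 × 0.427 = 0.95047
Maximum is barley→loaf→cloth→barley at 1.0345; arbitrage exists.

1.0345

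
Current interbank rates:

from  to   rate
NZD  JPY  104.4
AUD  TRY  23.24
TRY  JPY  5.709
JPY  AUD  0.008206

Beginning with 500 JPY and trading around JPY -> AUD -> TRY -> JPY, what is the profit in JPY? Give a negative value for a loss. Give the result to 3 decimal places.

500 JPY × 0.008206 = 4.103 AUD
4.103 AUD × 23.24 = 95.35372 TRY
95.35372 TRY × 5.709 = 544.37438748 JPY
Net change: 544.37438748 − 500 = 44.37438748 JPY

44.374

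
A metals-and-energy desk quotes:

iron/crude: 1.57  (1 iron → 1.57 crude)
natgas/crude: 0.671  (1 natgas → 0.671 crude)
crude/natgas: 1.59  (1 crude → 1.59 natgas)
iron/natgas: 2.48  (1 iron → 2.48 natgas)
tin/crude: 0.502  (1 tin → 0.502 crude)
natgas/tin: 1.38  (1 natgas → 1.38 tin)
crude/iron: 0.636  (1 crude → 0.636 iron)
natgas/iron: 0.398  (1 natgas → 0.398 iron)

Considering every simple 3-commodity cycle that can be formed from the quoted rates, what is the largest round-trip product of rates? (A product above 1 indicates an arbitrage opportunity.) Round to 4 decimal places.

natgas→tin→crude→natgas: 1.38 × 0.502 × 1.59 = 1.10149
natgas→crude→iron→natgas: 0.671 × 0.636 × 2.48 = 1.05835
natgas→iron→crude→natgas: 0.398 × 1.57 × 1.59 = 0.99353
Maximum is natgas→tin→crude→natgas at 1.1015; arbitrage exists.

1.1015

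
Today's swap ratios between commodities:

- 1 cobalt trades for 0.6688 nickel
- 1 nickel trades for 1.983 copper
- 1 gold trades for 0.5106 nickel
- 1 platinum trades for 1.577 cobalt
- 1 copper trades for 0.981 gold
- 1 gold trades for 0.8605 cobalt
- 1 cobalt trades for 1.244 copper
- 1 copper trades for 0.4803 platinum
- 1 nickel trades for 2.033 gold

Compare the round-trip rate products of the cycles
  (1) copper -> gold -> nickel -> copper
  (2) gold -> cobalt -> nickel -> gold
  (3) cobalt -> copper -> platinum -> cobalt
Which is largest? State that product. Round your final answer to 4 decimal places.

(1) 0.981 × 0.5106 × 1.983 = 0.99328
(2) 0.8605 × 0.6688 × 2.033 = 1.17000
(3) 1.244 × 0.4803 × 1.577 = 0.94225
Highest is cycle (2) at 1.1700 (>1, arbitrage).

1.1700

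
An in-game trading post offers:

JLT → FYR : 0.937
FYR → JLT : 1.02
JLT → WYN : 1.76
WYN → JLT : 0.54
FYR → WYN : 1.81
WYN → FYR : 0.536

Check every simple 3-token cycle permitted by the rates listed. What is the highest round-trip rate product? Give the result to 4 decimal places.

0.9622

FYR→JLT→WYN→FYR: 1.02 × 1.76 × 0.536 = 0.96223
FYR→WYN→JLT→FYR: 1.81 × 0.54 × 0.937 = 0.91582
Maximum is FYR→JLT→WYN→FYR at 0.9622; no arbitrage — every cycle loses value.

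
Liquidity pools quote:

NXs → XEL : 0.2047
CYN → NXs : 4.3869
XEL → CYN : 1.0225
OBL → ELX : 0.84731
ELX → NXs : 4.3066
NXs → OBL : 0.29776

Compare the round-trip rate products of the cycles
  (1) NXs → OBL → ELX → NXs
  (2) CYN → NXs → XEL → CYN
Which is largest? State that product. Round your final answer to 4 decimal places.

(1) 0.29776 × 0.84731 × 4.3066 = 1.08653
(2) 4.3869 × 0.2047 × 1.0225 = 0.91820
Highest is cycle (1) at 1.0865 (>1, arbitrage).

1.0865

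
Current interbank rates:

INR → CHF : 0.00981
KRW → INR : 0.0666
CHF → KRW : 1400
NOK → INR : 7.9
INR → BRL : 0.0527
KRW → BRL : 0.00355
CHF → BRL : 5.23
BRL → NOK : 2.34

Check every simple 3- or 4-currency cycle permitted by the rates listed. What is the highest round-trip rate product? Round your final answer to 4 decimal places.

INR→BRL→NOK→INR: 0.0527 × 2.34 × 7.9 = 0.97421
INR→CHF→BRL→NOK→INR: 0.00981 × 5.23 × 2.34 × 7.9 = 0.94845
INR→CHF→KRW→INR: 0.00981 × 1400 × 0.0666 = 0.91468
Maximum is INR→BRL→NOK→INR at 0.9742; no arbitrage — every cycle loses value.

0.9742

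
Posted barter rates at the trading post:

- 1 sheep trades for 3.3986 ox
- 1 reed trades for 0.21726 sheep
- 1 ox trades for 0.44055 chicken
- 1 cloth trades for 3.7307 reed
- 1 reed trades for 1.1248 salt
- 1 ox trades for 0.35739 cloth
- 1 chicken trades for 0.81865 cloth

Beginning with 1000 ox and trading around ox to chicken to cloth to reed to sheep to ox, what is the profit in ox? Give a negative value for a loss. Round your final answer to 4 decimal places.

1000 ox × 0.44055 = 440.55 chicken
440.55 chicken × 0.81865 = 360.6562575 cloth
360.6562575 cloth × 3.7307 = 1345.50029985525 reed
1345.50029985525 reed × 0.21726 = 292.323395146551615 sheep
292.323395146551615 sheep × 3.3986 = 993.490290745070318739 ox
Net change: 993.490290745070318739 − 1000 = -6.509709254929681261 ox

-6.5097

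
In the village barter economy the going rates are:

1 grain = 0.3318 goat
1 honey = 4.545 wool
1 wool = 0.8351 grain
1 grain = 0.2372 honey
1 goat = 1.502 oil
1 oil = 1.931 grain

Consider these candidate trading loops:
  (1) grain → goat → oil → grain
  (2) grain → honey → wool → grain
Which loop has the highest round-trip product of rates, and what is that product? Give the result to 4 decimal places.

(1) 0.3318 × 1.502 × 1.931 = 0.96234
(2) 0.2372 × 4.545 × 0.8351 = 0.90030
Highest is cycle (1) at 0.9623 (≤1, no arbitrage).

0.9623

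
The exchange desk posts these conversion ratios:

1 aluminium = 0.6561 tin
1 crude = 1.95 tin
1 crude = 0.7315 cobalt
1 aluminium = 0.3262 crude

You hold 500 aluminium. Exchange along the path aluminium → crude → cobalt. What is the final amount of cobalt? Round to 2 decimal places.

119.31

500 aluminium × 0.3262 = 163.1 crude
163.1 crude × 0.7315 = 119.30765 cobalt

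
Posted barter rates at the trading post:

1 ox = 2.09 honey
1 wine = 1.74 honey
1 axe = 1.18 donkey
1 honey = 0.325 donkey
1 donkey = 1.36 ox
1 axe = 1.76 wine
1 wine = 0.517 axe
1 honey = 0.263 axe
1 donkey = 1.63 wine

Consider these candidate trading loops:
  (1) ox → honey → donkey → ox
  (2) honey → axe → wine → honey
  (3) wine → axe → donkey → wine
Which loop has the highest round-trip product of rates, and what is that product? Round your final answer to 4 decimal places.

(1) 2.09 × 0.325 × 1.36 = 0.92378
(2) 0.263 × 1.76 × 1.74 = 0.80541
(3) 0.517 × 1.18 × 1.63 = 0.99440
Highest is cycle (3) at 0.9944 (≤1, no arbitrage).

0.9944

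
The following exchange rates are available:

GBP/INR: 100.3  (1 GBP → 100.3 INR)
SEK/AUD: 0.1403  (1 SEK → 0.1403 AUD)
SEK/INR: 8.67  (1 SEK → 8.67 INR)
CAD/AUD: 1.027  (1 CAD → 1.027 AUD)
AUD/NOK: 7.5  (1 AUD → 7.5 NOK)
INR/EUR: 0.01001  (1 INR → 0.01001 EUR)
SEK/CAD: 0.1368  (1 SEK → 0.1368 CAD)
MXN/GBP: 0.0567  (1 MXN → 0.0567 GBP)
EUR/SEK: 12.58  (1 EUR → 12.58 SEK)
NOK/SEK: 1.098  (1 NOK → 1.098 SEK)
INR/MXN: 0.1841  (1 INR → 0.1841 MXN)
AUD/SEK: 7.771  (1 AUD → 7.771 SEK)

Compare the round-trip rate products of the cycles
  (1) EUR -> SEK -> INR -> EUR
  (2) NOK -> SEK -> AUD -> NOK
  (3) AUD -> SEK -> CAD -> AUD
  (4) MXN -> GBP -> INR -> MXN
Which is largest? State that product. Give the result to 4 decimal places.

1.1554

(1) 12.58 × 8.67 × 0.01001 = 1.09178
(2) 1.098 × 0.1403 × 7.5 = 1.15537
(3) 7.771 × 0.1368 × 1.027 = 1.09178
(4) 0.0567 × 100.3 × 0.1841 = 1.04698
Highest is cycle (2) at 1.1554 (>1, arbitrage).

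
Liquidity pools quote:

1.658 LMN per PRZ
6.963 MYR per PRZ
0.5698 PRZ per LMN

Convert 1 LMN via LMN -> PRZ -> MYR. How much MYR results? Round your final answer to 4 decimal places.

3.9675

1 LMN × 0.5698 = 0.5698 PRZ
0.5698 PRZ × 6.963 = 3.9675174 MYR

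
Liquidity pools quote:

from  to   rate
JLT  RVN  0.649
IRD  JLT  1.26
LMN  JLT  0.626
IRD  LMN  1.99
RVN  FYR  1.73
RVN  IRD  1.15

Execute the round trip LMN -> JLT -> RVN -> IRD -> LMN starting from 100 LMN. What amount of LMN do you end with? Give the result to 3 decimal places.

100 LMN × 0.626 = 62.6 JLT
62.6 JLT × 0.649 = 40.6274 RVN
40.6274 RVN × 1.15 = 46.72151 IRD
46.72151 IRD × 1.99 = 92.9758049 LMN

92.976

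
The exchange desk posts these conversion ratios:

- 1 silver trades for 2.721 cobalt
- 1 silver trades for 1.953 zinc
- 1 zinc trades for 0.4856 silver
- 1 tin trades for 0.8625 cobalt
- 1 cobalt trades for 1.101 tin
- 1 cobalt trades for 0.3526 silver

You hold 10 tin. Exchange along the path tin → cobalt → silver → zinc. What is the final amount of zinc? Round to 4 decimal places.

5.9394

10 tin × 0.8625 = 8.625 cobalt
8.625 cobalt × 0.3526 = 3.041175 silver
3.041175 silver × 1.953 = 5.939414775 zinc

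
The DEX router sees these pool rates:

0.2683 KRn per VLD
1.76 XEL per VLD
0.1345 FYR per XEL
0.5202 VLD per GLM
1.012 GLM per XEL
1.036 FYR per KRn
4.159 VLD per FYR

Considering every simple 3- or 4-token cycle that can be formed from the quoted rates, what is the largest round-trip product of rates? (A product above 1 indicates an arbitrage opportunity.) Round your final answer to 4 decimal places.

KRn→FYR→VLD→KRn: 1.036 × 4.159 × 0.2683 = 1.15603
VLD→XEL→FYR→VLD: 1.76 × 0.1345 × 4.159 = 0.98452
VLD→XEL→GLM→VLD: 1.76 × 1.012 × 0.5202 = 0.92654
Maximum is KRn→FYR→VLD→KRn at 1.1560; arbitrage exists.

1.1560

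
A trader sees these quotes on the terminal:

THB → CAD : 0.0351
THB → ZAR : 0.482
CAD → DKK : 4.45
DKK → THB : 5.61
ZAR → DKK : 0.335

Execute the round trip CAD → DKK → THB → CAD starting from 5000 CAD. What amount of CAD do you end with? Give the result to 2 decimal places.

5000 CAD × 4.45 = 22250 DKK
22250 DKK × 5.61 = 124822.5 THB
124822.5 THB × 0.0351 = 4381.26975 CAD

4381.27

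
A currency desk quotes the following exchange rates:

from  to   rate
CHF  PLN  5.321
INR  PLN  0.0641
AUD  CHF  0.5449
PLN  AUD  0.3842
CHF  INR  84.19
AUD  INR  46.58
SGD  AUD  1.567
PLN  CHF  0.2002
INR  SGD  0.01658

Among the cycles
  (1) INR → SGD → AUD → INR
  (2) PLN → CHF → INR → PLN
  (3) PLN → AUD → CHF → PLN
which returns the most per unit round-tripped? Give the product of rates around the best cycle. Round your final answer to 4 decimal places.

1.2102

(1) 0.01658 × 1.567 × 46.58 = 1.21019
(2) 0.2002 × 84.19 × 0.0641 = 1.08040
(3) 0.3842 × 0.5449 × 5.321 = 1.11395
Highest is cycle (1) at 1.2102 (>1, arbitrage).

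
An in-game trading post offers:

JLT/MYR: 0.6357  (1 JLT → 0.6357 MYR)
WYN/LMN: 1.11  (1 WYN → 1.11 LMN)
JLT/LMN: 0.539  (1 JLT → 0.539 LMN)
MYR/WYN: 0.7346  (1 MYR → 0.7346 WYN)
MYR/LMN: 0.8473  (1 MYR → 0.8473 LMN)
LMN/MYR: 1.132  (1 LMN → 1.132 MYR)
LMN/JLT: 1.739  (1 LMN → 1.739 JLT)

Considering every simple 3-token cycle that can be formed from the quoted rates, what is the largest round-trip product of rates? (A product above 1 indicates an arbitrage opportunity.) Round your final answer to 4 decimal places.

MYR→LMN→JLT→MYR: 0.8473 × 1.739 × 0.6357 = 0.93668
MYR→WYN→LMN→MYR: 0.7346 × 1.11 × 1.132 = 0.92304
Maximum is MYR→LMN→JLT→MYR at 0.9367; no arbitrage — every cycle loses value.

0.9367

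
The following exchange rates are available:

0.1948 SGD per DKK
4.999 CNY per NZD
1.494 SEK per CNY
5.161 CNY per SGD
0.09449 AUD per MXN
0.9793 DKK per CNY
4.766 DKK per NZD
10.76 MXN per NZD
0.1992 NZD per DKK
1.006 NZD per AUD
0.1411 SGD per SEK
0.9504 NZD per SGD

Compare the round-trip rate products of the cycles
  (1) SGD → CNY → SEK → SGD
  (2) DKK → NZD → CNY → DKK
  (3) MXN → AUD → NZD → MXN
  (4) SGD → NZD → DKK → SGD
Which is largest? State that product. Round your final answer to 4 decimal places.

(1) 5.161 × 1.494 × 0.1411 = 1.08796
(2) 0.1992 × 4.999 × 0.9793 = 0.97519
(3) 0.09449 × 1.006 × 10.76 = 1.02281
(4) 0.9504 × 4.766 × 0.1948 = 0.88237
Highest is cycle (1) at 1.0880 (>1, arbitrage).

1.0880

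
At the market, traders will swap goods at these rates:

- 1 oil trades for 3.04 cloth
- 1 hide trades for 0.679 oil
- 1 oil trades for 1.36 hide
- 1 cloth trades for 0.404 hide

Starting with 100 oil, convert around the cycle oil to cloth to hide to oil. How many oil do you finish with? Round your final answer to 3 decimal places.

100 oil × 3.04 = 304 cloth
304 cloth × 0.404 = 122.816 hide
122.816 hide × 0.679 = 83.392064 oil

83.392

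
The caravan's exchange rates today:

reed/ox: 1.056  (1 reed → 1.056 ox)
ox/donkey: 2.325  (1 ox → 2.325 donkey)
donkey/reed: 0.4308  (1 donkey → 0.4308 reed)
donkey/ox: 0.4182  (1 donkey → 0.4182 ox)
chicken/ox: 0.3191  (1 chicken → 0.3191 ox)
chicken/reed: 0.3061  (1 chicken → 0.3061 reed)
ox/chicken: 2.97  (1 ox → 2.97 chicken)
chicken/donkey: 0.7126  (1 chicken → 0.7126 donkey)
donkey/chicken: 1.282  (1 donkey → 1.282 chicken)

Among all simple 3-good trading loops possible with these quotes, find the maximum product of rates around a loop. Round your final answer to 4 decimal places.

reed→ox→donkey→reed: 1.056 × 2.325 × 0.4308 = 1.05770
reed→ox→chicken→reed: 1.056 × 2.97 × 0.3061 = 0.96003
donkey→chicken→ox→donkey: 1.282 × 0.3191 × 2.325 = 0.95113
donkey→ox→chicken→donkey: 0.4182 × 2.97 × 0.7126 = 0.88509
Maximum is reed→ox→donkey→reed at 1.0577; arbitrage exists.

1.0577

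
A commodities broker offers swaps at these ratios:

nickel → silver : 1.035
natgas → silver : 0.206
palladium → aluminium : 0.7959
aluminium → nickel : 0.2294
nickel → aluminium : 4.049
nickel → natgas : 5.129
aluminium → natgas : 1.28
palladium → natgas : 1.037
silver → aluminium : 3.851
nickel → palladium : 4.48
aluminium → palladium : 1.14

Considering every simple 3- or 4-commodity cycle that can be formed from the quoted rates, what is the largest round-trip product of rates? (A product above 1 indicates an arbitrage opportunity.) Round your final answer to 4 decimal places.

1.0154

natgas→silver→aluminium→natgas: 0.206 × 3.851 × 1.28 = 1.01543
palladium→natgas→silver→aluminium→palladium: 1.037 × 0.206 × 3.851 × 1.14 = 0.93783
natgas→silver→aluminium→nickel→natgas: 0.206 × 3.851 × 0.2294 × 5.129 = 0.93340
silver→aluminium→nickel→silver: 3.851 × 0.2294 × 1.035 = 0.91434
palladium→aluminium→nickel→palladium: 0.7959 × 0.2294 × 4.48 = 0.81796
Maximum is natgas→silver→aluminium→natgas at 1.0154; arbitrage exists.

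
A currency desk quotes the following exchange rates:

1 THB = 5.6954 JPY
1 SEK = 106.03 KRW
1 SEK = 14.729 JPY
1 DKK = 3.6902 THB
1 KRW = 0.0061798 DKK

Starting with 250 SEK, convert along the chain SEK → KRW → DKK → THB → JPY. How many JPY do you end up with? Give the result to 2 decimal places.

3442.84

250 SEK × 106.03 = 26507.5 KRW
26507.5 KRW × 0.0061798 = 163.8110485 DKK
163.8110485 DKK × 3.6902 = 604.4955311747 THB
604.4955311747 THB × 5.6954 = 3442.84384825238638 JPY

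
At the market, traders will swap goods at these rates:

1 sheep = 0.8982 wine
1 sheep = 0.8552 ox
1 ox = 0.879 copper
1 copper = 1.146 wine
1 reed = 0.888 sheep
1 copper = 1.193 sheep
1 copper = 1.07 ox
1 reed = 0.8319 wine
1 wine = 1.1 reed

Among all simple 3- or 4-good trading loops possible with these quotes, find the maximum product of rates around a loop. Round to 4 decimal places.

0.8968

sheep→ox→copper→sheep: 0.8552 × 0.879 × 1.193 = 0.89680
sheep→wine→reed→sheep: 0.8982 × 1.1 × 0.888 = 0.87736
Maximum is sheep→ox→copper→sheep at 0.8968; no arbitrage — every cycle loses value.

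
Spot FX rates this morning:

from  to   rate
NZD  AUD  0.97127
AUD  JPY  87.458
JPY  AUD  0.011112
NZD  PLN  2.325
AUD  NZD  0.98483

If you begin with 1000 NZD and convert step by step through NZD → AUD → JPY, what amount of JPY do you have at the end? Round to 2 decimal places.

1000 NZD × 0.97127 = 971.27 AUD
971.27 AUD × 87.458 = 84945.33166 JPY

84945.33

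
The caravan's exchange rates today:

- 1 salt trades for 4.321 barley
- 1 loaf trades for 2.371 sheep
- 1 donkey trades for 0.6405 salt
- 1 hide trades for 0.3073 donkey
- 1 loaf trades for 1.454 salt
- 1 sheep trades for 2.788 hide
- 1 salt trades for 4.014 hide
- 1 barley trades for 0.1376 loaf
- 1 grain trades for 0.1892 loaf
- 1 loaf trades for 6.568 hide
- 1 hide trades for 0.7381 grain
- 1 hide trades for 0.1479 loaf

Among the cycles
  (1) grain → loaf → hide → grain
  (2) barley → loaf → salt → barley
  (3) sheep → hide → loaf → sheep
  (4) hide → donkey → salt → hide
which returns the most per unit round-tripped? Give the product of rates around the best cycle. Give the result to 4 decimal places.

0.9777

(1) 0.1892 × 6.568 × 0.7381 = 0.91721
(2) 0.1376 × 1.454 × 4.321 = 0.86450
(3) 2.788 × 0.1479 × 2.371 = 0.97767
(4) 0.3073 × 0.6405 × 4.014 = 0.79006
Highest is cycle (3) at 0.9777 (≤1, no arbitrage).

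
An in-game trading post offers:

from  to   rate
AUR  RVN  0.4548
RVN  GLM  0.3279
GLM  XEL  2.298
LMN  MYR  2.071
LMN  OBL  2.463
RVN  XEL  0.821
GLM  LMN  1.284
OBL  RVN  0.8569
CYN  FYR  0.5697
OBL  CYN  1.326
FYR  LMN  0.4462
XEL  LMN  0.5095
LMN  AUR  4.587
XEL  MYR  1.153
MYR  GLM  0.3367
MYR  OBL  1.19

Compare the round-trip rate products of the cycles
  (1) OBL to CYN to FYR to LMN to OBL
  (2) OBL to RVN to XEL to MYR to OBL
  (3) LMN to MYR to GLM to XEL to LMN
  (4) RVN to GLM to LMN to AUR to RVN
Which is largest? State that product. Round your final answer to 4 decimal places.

0.9653

(1) 1.326 × 0.5697 × 0.4462 × 2.463 = 0.83020
(2) 0.8569 × 0.821 × 1.153 × 1.19 = 0.96527
(3) 2.071 × 0.3367 × 2.298 × 0.5095 = 0.81643
(4) 0.3279 × 1.284 × 4.587 × 0.4548 = 0.87833
Highest is cycle (2) at 0.9653 (≤1, no arbitrage).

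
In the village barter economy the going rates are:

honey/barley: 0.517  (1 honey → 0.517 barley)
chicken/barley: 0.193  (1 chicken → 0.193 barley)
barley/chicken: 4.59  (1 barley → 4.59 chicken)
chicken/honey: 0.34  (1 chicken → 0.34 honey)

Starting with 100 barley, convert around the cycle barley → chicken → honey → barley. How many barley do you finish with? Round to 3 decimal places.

80.683

100 barley × 4.59 = 459 chicken
459 chicken × 0.34 = 156.06 honey
156.06 honey × 0.517 = 80.68302 barley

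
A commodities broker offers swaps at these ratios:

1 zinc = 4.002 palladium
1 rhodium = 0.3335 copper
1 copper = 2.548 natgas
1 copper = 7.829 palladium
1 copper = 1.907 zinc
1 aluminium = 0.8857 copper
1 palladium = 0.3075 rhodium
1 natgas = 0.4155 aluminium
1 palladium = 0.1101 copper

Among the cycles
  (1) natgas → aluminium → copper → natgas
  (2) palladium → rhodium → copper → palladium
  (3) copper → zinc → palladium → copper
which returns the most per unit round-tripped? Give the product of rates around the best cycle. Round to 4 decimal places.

0.9377

(1) 0.4155 × 0.8857 × 2.548 = 0.93769
(2) 0.3075 × 0.3335 × 7.829 = 0.80287
(3) 1.907 × 4.002 × 0.1101 = 0.84026
Highest is cycle (1) at 0.9377 (≤1, no arbitrage).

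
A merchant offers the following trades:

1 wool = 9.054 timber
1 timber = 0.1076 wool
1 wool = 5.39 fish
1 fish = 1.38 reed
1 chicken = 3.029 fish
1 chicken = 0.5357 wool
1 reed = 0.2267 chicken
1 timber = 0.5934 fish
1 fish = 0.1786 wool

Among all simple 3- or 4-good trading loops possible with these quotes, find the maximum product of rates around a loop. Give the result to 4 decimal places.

wool→timber→fish→wool: 9.054 × 0.5934 × 0.1786 = 0.95955
fish→reed→chicken→fish: 1.38 × 0.2267 × 3.029 = 0.94761
wool→fish→reed→chicken→wool: 5.39 × 1.38 × 0.2267 × 0.5357 = 0.90332
Maximum is wool→timber→fish→wool at 0.9596; no arbitrage — every cycle loses value.

0.9596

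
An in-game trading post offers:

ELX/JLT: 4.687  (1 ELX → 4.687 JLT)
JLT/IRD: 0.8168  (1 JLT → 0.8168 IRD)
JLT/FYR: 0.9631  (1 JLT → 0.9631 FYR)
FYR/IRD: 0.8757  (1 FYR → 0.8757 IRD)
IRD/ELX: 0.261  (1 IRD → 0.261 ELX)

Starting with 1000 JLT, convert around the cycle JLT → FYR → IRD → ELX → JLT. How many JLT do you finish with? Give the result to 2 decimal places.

1000 JLT × 0.9631 = 963.1 FYR
963.1 FYR × 0.8757 = 843.38667 IRD
843.38667 IRD × 0.261 = 220.12392087 ELX
220.12392087 ELX × 4.687 = 1031.72081711769 JLT

1031.72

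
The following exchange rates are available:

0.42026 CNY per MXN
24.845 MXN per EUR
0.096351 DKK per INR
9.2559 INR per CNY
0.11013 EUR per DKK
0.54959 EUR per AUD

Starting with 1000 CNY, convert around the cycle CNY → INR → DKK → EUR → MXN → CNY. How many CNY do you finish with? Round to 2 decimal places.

1025.50

1000 CNY × 9.2559 = 9255.9 INR
9255.9 INR × 0.096351 = 891.8152209 DKK
891.8152209 DKK × 0.11013 = 98.215610277717 EUR
98.215610277717 EUR × 24.845 = 2440.166837349878865 MXN
2440.166837349878865 MXN × 0.42026 = 1025.5045150646600918049 CNY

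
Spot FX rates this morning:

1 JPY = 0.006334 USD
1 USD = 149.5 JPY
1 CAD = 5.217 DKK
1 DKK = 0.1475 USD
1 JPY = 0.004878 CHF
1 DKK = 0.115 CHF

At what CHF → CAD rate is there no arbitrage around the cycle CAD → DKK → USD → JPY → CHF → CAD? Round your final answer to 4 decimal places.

1.7820

Known legs of the cycle: 5.217 × 0.1475 × 149.5 × 0.004878 = 0.5611718089575
For no arbitrage the full-cycle product must be 1, so the missing rate is 1 / 0.5611718089575 ≈ 1.781985.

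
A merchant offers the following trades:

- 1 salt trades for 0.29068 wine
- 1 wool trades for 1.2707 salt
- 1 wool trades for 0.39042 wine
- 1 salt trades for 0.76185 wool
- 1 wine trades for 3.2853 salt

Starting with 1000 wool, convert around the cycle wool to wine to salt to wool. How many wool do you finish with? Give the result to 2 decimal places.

1000 wool × 0.39042 = 390.42 wine
390.42 wine × 3.2853 = 1282.646826 salt
1282.646826 salt × 0.76185 = 977.1844843881 wool

977.18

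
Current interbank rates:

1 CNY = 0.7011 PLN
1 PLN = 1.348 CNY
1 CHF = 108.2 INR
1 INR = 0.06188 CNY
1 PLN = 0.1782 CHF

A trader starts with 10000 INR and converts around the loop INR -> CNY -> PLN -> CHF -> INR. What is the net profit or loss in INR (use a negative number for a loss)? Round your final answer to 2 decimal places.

-1635.01

10000 INR × 0.06188 = 618.8 CNY
618.8 CNY × 0.7011 = 433.84068 PLN
433.84068 PLN × 0.1782 = 77.310409176 CHF
77.310409176 CHF × 108.2 = 8364.9862728432 INR
Net change: 8364.9862728432 − 10000 = -1635.0137271568 INR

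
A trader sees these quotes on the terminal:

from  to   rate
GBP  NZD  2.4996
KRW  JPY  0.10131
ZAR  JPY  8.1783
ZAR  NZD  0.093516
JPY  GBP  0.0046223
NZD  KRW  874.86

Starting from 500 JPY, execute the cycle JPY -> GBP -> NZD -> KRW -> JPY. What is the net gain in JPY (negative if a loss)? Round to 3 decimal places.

500 JPY × 0.0046223 = 2.31115 GBP
2.31115 GBP × 2.4996 = 5.77695054 NZD
5.77695054 NZD × 874.86 = 5054.0229494244 KRW
5054.0229494244 KRW × 0.10131 = 512.023065006185964 JPY
Net change: 512.023065006185964 − 500 = 12.023065006185964 JPY

12.023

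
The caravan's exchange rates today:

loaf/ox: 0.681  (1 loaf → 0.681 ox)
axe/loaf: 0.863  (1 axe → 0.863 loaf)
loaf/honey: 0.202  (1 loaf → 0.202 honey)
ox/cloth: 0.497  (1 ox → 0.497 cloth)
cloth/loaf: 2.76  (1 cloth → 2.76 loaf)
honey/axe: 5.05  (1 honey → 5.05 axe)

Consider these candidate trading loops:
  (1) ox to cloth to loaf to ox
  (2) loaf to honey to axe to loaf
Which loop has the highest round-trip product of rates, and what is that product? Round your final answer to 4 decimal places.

0.9341

(1) 0.497 × 2.76 × 0.681 = 0.93414
(2) 0.202 × 5.05 × 0.863 = 0.88035
Highest is cycle (1) at 0.9341 (≤1, no arbitrage).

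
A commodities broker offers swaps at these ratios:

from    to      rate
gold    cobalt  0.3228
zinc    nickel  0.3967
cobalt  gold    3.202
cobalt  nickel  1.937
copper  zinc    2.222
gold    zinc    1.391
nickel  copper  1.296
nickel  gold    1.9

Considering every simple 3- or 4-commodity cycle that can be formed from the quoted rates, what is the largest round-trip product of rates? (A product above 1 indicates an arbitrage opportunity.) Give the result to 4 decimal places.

1.1880

gold→cobalt→nickel→gold: 0.3228 × 1.937 × 1.9 = 1.18800
copper→zinc→nickel→copper: 2.222 × 0.3967 × 1.296 = 1.14238
zinc→nickel→gold→zinc: 0.3967 × 1.9 × 1.391 = 1.04844
Maximum is gold→cobalt→nickel→gold at 1.1880; arbitrage exists.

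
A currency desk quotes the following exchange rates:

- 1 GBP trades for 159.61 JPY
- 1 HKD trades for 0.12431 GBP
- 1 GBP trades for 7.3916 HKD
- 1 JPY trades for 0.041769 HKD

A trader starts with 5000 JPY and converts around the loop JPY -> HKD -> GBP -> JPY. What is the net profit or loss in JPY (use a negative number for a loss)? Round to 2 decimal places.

5000 JPY × 0.041769 = 208.845 HKD
208.845 HKD × 0.12431 = 25.96152195 GBP
25.96152195 GBP × 159.61 = 4143.7185184395 JPY
Net change: 4143.7185184395 − 5000 = -856.2814815605 JPY

-856.28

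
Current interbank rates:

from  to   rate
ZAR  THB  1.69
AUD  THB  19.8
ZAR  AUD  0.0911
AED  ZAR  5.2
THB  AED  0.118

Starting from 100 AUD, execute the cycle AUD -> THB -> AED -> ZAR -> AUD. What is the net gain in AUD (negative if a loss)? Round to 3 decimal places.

100 AUD × 19.8 = 1980 THB
1980 THB × 0.118 = 233.64 AED
233.64 AED × 5.2 = 1214.928 ZAR
1214.928 ZAR × 0.0911 = 110.6799408 AUD
Net change: 110.6799408 − 100 = 10.6799408 AUD

10.680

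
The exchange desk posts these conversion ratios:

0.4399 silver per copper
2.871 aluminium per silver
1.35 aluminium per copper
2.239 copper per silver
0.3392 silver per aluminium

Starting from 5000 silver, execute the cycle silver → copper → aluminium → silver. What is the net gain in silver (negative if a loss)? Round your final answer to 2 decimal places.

126.41

5000 silver × 2.239 = 11195 copper
11195 copper × 1.35 = 15113.25 aluminium
15113.25 aluminium × 0.3392 = 5126.4144 silver
Net change: 5126.4144 − 5000 = 126.4144 silver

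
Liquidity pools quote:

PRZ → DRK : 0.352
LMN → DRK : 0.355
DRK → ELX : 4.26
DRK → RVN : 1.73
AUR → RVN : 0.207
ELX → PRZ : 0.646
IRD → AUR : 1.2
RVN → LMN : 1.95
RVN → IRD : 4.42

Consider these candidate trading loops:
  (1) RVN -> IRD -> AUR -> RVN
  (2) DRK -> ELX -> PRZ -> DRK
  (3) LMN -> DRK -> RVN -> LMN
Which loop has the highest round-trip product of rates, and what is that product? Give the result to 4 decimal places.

(1) 4.42 × 1.2 × 0.207 = 1.09793
(2) 4.26 × 0.646 × 0.352 = 0.96869
(3) 0.355 × 1.73 × 1.95 = 1.19759
Highest is cycle (3) at 1.1976 (>1, arbitrage).

1.1976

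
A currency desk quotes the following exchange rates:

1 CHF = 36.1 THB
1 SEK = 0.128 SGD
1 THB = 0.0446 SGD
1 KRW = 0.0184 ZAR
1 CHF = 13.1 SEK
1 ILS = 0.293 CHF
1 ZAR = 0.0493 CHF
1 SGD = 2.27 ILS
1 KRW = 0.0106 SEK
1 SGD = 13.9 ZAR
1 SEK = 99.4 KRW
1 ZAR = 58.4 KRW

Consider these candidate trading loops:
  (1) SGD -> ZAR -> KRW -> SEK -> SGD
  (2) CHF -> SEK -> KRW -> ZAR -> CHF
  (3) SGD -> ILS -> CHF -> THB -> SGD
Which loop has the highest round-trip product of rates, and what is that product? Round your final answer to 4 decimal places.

(1) 13.9 × 58.4 × 0.0106 × 0.128 = 1.10140
(2) 13.1 × 99.4 × 0.0184 × 0.0493 = 1.18120
(3) 2.27 × 0.293 × 36.1 × 0.0446 = 1.07087
Highest is cycle (2) at 1.1812 (>1, arbitrage).

1.1812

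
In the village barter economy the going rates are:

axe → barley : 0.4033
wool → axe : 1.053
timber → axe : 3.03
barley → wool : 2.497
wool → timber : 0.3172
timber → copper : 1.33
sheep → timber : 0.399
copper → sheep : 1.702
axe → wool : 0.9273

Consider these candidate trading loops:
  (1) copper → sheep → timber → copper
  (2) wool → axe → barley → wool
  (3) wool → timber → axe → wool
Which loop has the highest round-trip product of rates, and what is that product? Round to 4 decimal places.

(1) 1.702 × 0.399 × 1.33 = 0.90320
(2) 1.053 × 0.4033 × 2.497 = 1.06041
(3) 0.3172 × 3.03 × 0.9273 = 0.89124
Highest is cycle (2) at 1.0604 (>1, arbitrage).

1.0604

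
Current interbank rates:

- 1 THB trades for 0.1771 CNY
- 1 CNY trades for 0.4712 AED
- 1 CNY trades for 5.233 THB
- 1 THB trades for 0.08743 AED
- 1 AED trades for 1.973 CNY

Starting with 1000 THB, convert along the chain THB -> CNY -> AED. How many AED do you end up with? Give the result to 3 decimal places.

83.450

1000 THB × 0.1771 = 177.1 CNY
177.1 CNY × 0.4712 = 83.44952 AED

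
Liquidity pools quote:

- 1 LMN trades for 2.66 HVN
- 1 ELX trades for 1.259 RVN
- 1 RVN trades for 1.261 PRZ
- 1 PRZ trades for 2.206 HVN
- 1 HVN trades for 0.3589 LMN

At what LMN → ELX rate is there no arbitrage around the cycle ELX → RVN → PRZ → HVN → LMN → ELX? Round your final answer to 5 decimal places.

Known legs of the cycle: 1.259 × 1.261 × 2.206 × 0.3589 = 1.2569551541066
For no arbitrage the full-cycle product must be 1, so the missing rate is 1 / 1.2569551541066 ≈ 0.7955733.

0.79557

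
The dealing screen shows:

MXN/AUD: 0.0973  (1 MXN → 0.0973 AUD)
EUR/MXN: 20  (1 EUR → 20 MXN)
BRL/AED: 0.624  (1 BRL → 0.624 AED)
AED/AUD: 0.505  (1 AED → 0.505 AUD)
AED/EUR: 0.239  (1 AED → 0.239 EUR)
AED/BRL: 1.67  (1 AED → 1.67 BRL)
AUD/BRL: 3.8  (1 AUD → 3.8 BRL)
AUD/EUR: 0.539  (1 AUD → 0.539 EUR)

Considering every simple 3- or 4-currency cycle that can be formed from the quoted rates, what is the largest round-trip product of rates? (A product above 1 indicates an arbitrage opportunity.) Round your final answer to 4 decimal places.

1.1975

BRL→AED→AUD→BRL: 0.624 × 0.505 × 3.8 = 1.19746
EUR→MXN→AUD→EUR: 20 × 0.0973 × 0.539 = 1.04889
Maximum is BRL→AED→AUD→BRL at 1.1975; arbitrage exists.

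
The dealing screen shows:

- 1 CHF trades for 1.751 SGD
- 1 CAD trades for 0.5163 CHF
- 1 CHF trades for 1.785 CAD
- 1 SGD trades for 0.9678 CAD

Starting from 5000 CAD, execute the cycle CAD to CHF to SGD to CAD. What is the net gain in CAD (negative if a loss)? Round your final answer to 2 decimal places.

5000 CAD × 0.5163 = 2581.5 CHF
2581.5 CHF × 1.751 = 4520.2065 SGD
4520.2065 SGD × 0.9678 = 4374.6558507 CAD
Net change: 4374.6558507 − 5000 = -625.3441493 CAD

-625.34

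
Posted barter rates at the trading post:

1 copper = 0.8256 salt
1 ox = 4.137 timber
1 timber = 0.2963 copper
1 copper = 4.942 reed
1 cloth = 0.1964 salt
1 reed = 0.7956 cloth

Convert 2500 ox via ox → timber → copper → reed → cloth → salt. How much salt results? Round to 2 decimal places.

2500 ox × 4.137 = 10342.5 timber
10342.5 timber × 0.2963 = 3064.48275 copper
3064.48275 copper × 4.942 = 15144.6737505 reed
15144.6737505 reed × 0.7956 = 12049.1024358978 cloth
12049.1024358978 cloth × 0.1964 = 2366.44371841032792 salt

2366.44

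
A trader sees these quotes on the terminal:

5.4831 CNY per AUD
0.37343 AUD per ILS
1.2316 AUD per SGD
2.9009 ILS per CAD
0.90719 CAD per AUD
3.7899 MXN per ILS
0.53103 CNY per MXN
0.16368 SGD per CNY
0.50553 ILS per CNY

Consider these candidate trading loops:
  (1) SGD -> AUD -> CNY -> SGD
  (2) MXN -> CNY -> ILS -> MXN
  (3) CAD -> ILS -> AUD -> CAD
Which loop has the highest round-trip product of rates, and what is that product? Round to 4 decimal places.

(1) 1.2316 × 5.4831 × 0.16368 = 1.10533
(2) 0.53103 × 0.50553 × 3.7899 = 1.01740
(3) 2.9009 × 0.37343 × 0.90719 = 0.98274
Highest is cycle (1) at 1.1053 (>1, arbitrage).

1.1053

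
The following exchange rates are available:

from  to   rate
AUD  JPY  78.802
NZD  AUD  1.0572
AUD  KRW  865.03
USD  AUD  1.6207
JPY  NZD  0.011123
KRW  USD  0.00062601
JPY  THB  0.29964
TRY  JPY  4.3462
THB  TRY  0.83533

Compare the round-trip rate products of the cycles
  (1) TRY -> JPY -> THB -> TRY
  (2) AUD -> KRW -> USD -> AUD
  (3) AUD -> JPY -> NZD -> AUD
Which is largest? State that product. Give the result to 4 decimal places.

(1) 4.3462 × 0.29964 × 0.83533 = 1.08785
(2) 865.03 × 0.00062601 × 1.6207 = 0.87764
(3) 78.802 × 0.011123 × 1.0572 = 0.92665
Highest is cycle (1) at 1.0878 (>1, arbitrage).

1.0878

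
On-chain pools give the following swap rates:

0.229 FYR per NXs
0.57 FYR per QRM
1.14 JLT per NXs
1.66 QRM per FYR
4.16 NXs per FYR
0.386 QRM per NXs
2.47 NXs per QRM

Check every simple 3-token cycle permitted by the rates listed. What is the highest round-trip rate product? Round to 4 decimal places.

QRM→NXs→FYR→QRM: 2.47 × 0.229 × 1.66 = 0.93895
QRM→FYR→NXs→QRM: 0.57 × 4.16 × 0.386 = 0.91528
Maximum is QRM→NXs→FYR→QRM at 0.9389; no arbitrage — every cycle loses value.

0.9389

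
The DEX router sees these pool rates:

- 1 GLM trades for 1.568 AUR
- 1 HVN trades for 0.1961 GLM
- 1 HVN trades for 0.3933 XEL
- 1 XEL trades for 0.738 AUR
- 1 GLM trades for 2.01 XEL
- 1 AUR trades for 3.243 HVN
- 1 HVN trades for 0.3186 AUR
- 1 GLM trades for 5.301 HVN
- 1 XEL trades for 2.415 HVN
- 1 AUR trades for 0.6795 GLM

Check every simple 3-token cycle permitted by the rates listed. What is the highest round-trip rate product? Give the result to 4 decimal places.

HVN→AUR→GLM→HVN: 0.3186 × 0.6795 × 5.301 = 1.14761
XEL→AUR→GLM→XEL: 0.738 × 0.6795 × 2.01 = 1.00796
HVN→GLM→AUR→HVN: 0.1961 × 1.568 × 3.243 = 0.99717
XEL→HVN→GLM→XEL: 2.415 × 0.1961 × 2.01 = 0.95190
XEL→AUR→HVN→XEL: 0.738 × 3.243 × 0.3933 = 0.94130
Maximum is HVN→AUR→GLM→HVN at 1.1476; arbitrage exists.

1.1476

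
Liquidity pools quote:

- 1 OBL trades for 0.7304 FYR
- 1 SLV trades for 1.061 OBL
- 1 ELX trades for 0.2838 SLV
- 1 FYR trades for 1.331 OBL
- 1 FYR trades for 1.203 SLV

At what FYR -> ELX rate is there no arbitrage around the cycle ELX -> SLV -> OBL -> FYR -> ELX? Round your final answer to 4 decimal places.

4.5469

Known legs of the cycle: 0.2838 × 1.061 × 0.7304 = 0.21993205872
For no arbitrage the full-cycle product must be 1, so the missing rate is 1 / 0.21993205872 ≈ 4.546859.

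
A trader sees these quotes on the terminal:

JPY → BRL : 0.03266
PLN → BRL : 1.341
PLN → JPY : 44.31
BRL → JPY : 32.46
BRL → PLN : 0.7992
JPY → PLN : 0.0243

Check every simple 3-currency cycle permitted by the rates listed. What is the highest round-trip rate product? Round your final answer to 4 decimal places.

1.1566

JPY→BRL→PLN→JPY: 0.03266 × 0.7992 × 44.31 = 1.15657
JPY→PLN→BRL→JPY: 0.0243 × 1.341 × 32.46 = 1.05775
Maximum is JPY→BRL→PLN→JPY at 1.1566; arbitrage exists.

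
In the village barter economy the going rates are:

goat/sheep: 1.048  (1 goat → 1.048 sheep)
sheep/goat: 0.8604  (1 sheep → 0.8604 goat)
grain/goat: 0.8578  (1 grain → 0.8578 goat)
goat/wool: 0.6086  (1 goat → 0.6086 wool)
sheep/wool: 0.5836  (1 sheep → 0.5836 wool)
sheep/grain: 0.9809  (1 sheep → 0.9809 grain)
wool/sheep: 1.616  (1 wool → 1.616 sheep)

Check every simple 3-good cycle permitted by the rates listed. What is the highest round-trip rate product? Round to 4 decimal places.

goat→sheep→grain→goat: 1.048 × 0.9809 × 0.8578 = 0.88180
goat→wool→sheep→goat: 0.6086 × 1.616 × 0.8604 = 0.84620
Maximum is goat→sheep→grain→goat at 0.8818; no arbitrage — every cycle loses value.

0.8818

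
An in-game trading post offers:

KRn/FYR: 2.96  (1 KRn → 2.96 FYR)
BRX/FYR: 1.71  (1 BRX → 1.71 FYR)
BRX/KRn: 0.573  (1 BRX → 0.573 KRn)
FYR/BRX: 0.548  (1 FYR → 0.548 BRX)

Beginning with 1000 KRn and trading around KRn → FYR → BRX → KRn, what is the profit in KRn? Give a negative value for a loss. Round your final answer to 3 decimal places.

-70.548

1000 KRn × 2.96 = 2960 FYR
2960 FYR × 0.548 = 1622.08 BRX
1622.08 BRX × 0.573 = 929.45184 KRn
Net change: 929.45184 − 1000 = -70.54816 KRn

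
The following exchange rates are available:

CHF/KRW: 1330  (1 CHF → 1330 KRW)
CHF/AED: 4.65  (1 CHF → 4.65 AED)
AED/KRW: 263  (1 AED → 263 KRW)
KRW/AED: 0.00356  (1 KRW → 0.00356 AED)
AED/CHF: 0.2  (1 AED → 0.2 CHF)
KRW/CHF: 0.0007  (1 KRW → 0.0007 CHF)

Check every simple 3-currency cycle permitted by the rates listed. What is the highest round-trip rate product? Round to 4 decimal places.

0.9470

CHF→KRW→AED→CHF: 1330 × 0.00356 × 0.2 = 0.94696
CHF→AED→KRW→CHF: 4.65 × 263 × 0.0007 = 0.85607
Maximum is CHF→KRW→AED→CHF at 0.9470; no arbitrage — every cycle loses value.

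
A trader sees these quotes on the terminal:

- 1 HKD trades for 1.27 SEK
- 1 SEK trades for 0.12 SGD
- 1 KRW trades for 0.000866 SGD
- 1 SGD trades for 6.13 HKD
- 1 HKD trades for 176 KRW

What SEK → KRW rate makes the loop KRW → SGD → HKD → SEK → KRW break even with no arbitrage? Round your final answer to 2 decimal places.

148.33

Known legs of the cycle: 0.000866 × 6.13 × 1.27 = 0.0067418966
For no arbitrage the full-cycle product must be 1, so the missing rate is 1 / 0.0067418966 ≈ 148.3262.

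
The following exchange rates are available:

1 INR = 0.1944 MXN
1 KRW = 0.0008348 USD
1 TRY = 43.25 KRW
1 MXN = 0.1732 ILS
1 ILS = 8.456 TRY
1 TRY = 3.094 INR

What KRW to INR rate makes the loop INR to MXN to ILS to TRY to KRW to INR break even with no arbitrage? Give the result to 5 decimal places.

Known legs of the cycle: 0.1944 × 0.1732 × 8.456 × 43.25 = 12.31388899776
For no arbitrage the full-cycle product must be 1, so the missing rate is 1 / 12.31388899776 ≈ 0.0812091.

0.08121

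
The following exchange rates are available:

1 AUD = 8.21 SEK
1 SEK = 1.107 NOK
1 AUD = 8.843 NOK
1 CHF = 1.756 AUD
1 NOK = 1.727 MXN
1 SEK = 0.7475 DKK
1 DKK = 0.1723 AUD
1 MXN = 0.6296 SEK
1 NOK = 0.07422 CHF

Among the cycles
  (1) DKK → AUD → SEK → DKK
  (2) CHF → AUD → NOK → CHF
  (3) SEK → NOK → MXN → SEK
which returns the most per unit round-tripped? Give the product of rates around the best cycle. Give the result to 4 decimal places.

(1) 0.1723 × 8.21 × 0.7475 = 1.05740
(2) 1.756 × 8.843 × 0.07422 = 1.15251
(3) 1.107 × 1.727 × 0.6296 = 1.20366
Highest is cycle (3) at 1.2037 (>1, arbitrage).

1.2037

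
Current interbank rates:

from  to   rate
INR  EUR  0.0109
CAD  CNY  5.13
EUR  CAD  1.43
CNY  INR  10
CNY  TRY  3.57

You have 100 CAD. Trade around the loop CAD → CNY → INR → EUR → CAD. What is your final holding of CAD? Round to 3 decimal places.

79.961

100 CAD × 5.13 = 513 CNY
513 CNY × 10 = 5130 INR
5130 INR × 0.0109 = 55.917 EUR
55.917 EUR × 1.43 = 79.96131 CAD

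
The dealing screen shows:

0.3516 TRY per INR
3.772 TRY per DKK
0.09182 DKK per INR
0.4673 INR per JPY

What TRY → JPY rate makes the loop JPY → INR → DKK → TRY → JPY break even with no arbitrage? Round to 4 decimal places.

6.1787

Known legs of the cycle: 0.4673 × 0.09182 × 3.772 = 0.161847037192
For no arbitrage the full-cycle product must be 1, so the missing rate is 1 / 0.161847037192 ≈ 6.178674.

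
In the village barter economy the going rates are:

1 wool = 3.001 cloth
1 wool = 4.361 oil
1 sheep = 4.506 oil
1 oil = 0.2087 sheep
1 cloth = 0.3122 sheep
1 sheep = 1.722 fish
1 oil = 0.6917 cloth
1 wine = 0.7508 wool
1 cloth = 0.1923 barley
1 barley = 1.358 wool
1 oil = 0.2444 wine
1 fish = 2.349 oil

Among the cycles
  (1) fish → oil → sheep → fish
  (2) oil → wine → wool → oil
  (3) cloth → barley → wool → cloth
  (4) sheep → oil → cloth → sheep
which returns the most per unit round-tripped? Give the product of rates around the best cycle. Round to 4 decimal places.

0.9731

(1) 2.349 × 0.2087 × 1.722 = 0.84419
(2) 0.2444 × 0.7508 × 4.361 = 0.80022
(3) 0.1923 × 1.358 × 3.001 = 0.78369
(4) 4.506 × 0.6917 × 0.3122 = 0.97307
Highest is cycle (4) at 0.9731 (≤1, no arbitrage).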